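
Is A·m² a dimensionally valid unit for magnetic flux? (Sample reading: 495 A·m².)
No

magnetic flux has SI base units: kg * m^2 / (A * s^2)
A·m² does NOT reduce to kg * m^2 / (A * s^2); a valid unit for magnetic flux would be e.g. Wb.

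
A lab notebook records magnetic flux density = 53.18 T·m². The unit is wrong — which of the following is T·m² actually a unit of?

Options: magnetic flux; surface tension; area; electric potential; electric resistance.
magnetic flux

magnetic flux density should have units dimensionally equivalent to kg / (A * s^2) (e.g. T).
The given unit 'T·m²' reduces to kg * m^2 / (A * s^2). Of the listed options, that is the dimensionality of magnetic flux.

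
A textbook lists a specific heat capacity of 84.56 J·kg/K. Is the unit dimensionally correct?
No

specific heat capacity has SI base units: m^2 / (s^2 * K)
J·kg/K does NOT reduce to m^2 / (s^2 * K); a valid unit for specific heat capacity would be e.g. J/(kg·K).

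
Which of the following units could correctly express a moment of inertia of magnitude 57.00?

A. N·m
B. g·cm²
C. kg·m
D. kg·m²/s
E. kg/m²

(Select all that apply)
B

moment of inertia has SI base units: kg * m^2

Checking each option against kg * m^2:
  A. N·m: ✗ does not match
  B. g·cm²: ✓ matches
  C. kg·m: ✗ does not match
  D. kg·m²/s: ✗ does not match
  E. kg/m²: ✗ does not match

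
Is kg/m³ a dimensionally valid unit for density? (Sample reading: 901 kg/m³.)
Yes

density has SI base units: kg / m^3
kg/m³ reduces to the same SI base units, so it is a valid unit for density.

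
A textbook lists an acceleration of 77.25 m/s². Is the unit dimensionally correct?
Yes

acceleration has SI base units: m / s^2
m/s² reduces to the same SI base units, so it is a valid unit for acceleration.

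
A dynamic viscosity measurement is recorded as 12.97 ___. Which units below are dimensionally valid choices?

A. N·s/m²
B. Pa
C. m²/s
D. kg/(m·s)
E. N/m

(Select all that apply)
A, D

dynamic viscosity has SI base units: kg / (m * s)

Checking each option against kg / (m * s):
  A. N·s/m²: ✓ matches
  B. Pa: ✗ does not match
  C. m²/s: ✗ does not match
  D. kg/(m·s): ✓ matches
  E. N/m: ✗ does not match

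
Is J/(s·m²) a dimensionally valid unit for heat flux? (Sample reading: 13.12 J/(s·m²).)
Yes

heat flux has SI base units: kg / s^3
J/(s·m²) reduces to the same SI base units, so it is a valid unit for heat flux.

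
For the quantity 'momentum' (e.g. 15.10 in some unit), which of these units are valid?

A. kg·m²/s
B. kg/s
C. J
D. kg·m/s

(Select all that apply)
D

momentum has SI base units: kg * m / s

Checking each option against kg * m / s:
  A. kg·m²/s: ✗ does not match
  B. kg/s: ✗ does not match
  C. J: ✗ does not match
  D. kg·m/s: ✓ matches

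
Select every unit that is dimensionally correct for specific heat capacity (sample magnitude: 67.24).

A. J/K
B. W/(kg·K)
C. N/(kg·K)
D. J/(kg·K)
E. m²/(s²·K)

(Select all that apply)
D, E

specific heat capacity has SI base units: m^2 / (s^2 * K)

Checking each option against m^2 / (s^2 * K):
  A. J/K: ✗ does not match
  B. W/(kg·K): ✗ does not match
  C. N/(kg·K): ✗ does not match
  D. J/(kg·K): ✓ matches
  E. m²/(s²·K): ✓ matches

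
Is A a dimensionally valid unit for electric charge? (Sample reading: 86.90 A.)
No

electric charge has SI base units: A * s
A does NOT reduce to A * s; a valid unit for electric charge would be e.g. C.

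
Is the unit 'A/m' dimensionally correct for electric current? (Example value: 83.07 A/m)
No

electric current has SI base units: A
A/m does NOT reduce to A; a valid unit for electric current would be e.g. A.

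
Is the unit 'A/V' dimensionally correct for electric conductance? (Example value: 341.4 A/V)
Yes

electric conductance has SI base units: A^2 * s^3 / (kg * m^2)
A/V reduces to the same SI base units, so it is a valid unit for electric conductance.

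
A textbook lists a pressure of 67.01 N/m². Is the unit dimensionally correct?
Yes

pressure has SI base units: kg / (m * s^2)
N/m² reduces to the same SI base units, so it is a valid unit for pressure.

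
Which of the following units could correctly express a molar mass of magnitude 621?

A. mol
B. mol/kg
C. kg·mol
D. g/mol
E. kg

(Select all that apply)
D

molar mass has SI base units: kg / mol

Checking each option against kg / mol:
  A. mol: ✗ does not match
  B. mol/kg: ✗ does not match
  C. kg·mol: ✗ does not match
  D. g/mol: ✓ matches
  E. kg: ✗ does not match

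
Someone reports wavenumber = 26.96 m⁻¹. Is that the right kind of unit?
Yes

wavenumber has SI base units: 1 / m
m⁻¹ reduces to the same SI base units, so it is a valid unit for wavenumber.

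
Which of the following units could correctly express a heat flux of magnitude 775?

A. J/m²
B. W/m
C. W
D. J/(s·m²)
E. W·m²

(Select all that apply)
D

heat flux has SI base units: kg / s^3

Checking each option against kg / s^3:
  A. J/m²: ✗ does not match
  B. W/m: ✗ does not match
  C. W: ✗ does not match
  D. J/(s·m²): ✓ matches
  E. W·m²: ✗ does not match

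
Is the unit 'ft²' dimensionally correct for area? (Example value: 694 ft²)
Yes

area has SI base units: m^2
ft² reduces to the same SI base units, so it is a valid unit for area.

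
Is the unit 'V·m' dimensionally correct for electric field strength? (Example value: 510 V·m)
No

electric field strength has SI base units: kg * m / (A * s^3)
V·m does NOT reduce to kg * m / (A * s^3); a valid unit for electric field strength would be e.g. V/m.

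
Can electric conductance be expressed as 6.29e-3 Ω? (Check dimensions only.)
No

electric conductance has SI base units: A^2 * s^3 / (kg * m^2)
Ω does NOT reduce to A^2 * s^3 / (kg * m^2); a valid unit for electric conductance would be e.g. S.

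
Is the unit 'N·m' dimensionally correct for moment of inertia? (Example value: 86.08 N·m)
No

moment of inertia has SI base units: kg * m^2
N·m does NOT reduce to kg * m^2; a valid unit for moment of inertia would be e.g. kg·m².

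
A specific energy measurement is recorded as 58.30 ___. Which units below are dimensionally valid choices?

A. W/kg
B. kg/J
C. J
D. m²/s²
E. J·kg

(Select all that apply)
D

specific energy has SI base units: m^2 / s^2

Checking each option against m^2 / s^2:
  A. W/kg: ✗ does not match
  B. kg/J: ✗ does not match
  C. J: ✗ does not match
  D. m²/s²: ✓ matches
  E. J·kg: ✗ does not match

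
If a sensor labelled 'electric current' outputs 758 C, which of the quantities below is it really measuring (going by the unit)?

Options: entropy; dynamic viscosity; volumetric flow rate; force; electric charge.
electric charge

electric current should have units dimensionally equivalent to A (e.g. A).
The given unit 'C' reduces to A * s. Of the listed options, that is the dimensionality of electric charge.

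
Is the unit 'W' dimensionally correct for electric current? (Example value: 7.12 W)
No

electric current has SI base units: A
W does NOT reduce to A; a valid unit for electric current would be e.g. A.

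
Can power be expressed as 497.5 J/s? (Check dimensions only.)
Yes

power has SI base units: kg * m^2 / s^3
J/s reduces to the same SI base units, so it is a valid unit for power.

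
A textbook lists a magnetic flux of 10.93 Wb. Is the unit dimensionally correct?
Yes

magnetic flux has SI base units: kg * m^2 / (A * s^2)
Wb reduces to the same SI base units, so it is a valid unit for magnetic flux.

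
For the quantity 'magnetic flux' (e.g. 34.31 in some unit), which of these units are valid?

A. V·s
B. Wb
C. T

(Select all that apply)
A, B

magnetic flux has SI base units: kg * m^2 / (A * s^2)

Checking each option against kg * m^2 / (A * s^2):
  A. V·s: ✓ matches
  B. Wb: ✓ matches
  C. T: ✗ does not match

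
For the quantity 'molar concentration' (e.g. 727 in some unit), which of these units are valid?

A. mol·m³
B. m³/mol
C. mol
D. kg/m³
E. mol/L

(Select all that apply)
E

molar concentration has SI base units: mol / m^3

Checking each option against mol / m^3:
  A. mol·m³: ✗ does not match
  B. m³/mol: ✗ does not match
  C. mol: ✗ does not match
  D. kg/m³: ✗ does not match
  E. mol/L: ✓ matches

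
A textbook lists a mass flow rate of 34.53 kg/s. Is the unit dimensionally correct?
Yes

mass flow rate has SI base units: kg / s
kg/s reduces to the same SI base units, so it is a valid unit for mass flow rate.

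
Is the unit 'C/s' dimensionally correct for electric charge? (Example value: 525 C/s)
No

electric charge has SI base units: A * s
C/s does NOT reduce to A * s; a valid unit for electric charge would be e.g. C.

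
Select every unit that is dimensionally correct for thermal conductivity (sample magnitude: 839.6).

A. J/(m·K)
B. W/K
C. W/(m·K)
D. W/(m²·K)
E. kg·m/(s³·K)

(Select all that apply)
C, E

thermal conductivity has SI base units: kg * m / (s^3 * K)

Checking each option against kg * m / (s^3 * K):
  A. J/(m·K): ✗ does not match
  B. W/K: ✗ does not match
  C. W/(m·K): ✓ matches
  D. W/(m²·K): ✗ does not match
  E. kg·m/(s³·K): ✓ matches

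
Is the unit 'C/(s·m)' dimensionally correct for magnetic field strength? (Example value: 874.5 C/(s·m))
Yes

magnetic field strength has SI base units: A / m
C/(s·m) reduces to the same SI base units, so it is a valid unit for magnetic field strength.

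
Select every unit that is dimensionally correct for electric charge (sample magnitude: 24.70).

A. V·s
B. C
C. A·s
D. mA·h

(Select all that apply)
B, C, D

electric charge has SI base units: A * s

Checking each option against A * s:
  A. V·s: ✗ does not match
  B. C: ✓ matches
  C. A·s: ✓ matches
  D. mA·h: ✓ matches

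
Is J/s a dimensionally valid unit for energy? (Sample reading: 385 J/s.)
No

energy has SI base units: kg * m^2 / s^2
J/s does NOT reduce to kg * m^2 / s^2; a valid unit for energy would be e.g. J.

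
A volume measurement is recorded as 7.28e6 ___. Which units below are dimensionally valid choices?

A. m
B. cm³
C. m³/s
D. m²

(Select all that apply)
B

volume has SI base units: m^3

Checking each option against m^3:
  A. m: ✗ does not match
  B. cm³: ✓ matches
  C. m³/s: ✗ does not match
  D. m²: ✗ does not match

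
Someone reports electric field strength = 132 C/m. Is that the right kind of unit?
No

electric field strength has SI base units: kg * m / (A * s^3)
C/m does NOT reduce to kg * m / (A * s^3); a valid unit for electric field strength would be e.g. V/m.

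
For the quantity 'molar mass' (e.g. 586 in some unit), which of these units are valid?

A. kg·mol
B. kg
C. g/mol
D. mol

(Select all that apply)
C

molar mass has SI base units: kg / mol

Checking each option against kg / mol:
  A. kg·mol: ✗ does not match
  B. kg: ✗ does not match
  C. g/mol: ✓ matches
  D. mol: ✗ does not match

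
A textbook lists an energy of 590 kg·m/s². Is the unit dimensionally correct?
No

energy has SI base units: kg * m^2 / s^2
kg·m/s² does NOT reduce to kg * m^2 / s^2; a valid unit for energy would be e.g. J.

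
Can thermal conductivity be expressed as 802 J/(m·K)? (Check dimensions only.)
No

thermal conductivity has SI base units: kg * m / (s^3 * K)
J/(m·K) does NOT reduce to kg * m / (s^3 * K); a valid unit for thermal conductivity would be e.g. W/(m·K).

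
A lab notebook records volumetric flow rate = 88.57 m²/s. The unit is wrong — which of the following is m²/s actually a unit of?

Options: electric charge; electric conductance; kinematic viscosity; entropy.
kinematic viscosity

volumetric flow rate should have units dimensionally equivalent to m^3 / s (e.g. m³/s).
The given unit 'm²/s' reduces to m^2 / s. Of the listed options, that is the dimensionality of kinematic viscosity.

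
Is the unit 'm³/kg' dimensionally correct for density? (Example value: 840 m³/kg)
No

density has SI base units: kg / m^3
m³/kg does NOT reduce to kg / m^3; a valid unit for density would be e.g. kg/m³.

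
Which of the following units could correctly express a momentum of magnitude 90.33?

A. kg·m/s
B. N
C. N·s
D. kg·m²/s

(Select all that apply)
A, C

momentum has SI base units: kg * m / s

Checking each option against kg * m / s:
  A. kg·m/s: ✓ matches
  B. N: ✗ does not match
  C. N·s: ✓ matches
  D. kg·m²/s: ✗ does not match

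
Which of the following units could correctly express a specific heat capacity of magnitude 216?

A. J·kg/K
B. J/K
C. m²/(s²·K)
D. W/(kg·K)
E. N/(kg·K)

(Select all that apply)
C

specific heat capacity has SI base units: m^2 / (s^2 * K)

Checking each option against m^2 / (s^2 * K):
  A. J·kg/K: ✗ does not match
  B. J/K: ✗ does not match
  C. m²/(s²·K): ✓ matches
  D. W/(kg·K): ✗ does not match
  E. N/(kg·K): ✗ does not match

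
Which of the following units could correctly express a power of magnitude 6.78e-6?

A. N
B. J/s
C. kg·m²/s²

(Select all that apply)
B

power has SI base units: kg * m^2 / s^3

Checking each option against kg * m^2 / s^3:
  A. N: ✗ does not match
  B. J/s: ✓ matches
  C. kg·m²/s²: ✗ does not match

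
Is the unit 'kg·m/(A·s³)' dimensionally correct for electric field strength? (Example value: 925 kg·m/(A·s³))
Yes

electric field strength has SI base units: kg * m / (A * s^3)
kg·m/(A·s³) reduces to the same SI base units, so it is a valid unit for electric field strength.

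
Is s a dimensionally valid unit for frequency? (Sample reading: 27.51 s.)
No

frequency has SI base units: 1 / s
s does NOT reduce to 1 / s; a valid unit for frequency would be e.g. Hz.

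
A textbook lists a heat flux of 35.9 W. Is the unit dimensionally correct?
No

heat flux has SI base units: kg / s^3
W does NOT reduce to kg / s^3; a valid unit for heat flux would be e.g. W/m².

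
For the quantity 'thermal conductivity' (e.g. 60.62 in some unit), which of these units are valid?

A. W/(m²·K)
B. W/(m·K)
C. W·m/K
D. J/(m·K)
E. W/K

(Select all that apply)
B

thermal conductivity has SI base units: kg * m / (s^3 * K)

Checking each option against kg * m / (s^3 * K):
  A. W/(m²·K): ✗ does not match
  B. W/(m·K): ✓ matches
  C. W·m/K: ✗ does not match
  D. J/(m·K): ✗ does not match
  E. W/K: ✗ does not match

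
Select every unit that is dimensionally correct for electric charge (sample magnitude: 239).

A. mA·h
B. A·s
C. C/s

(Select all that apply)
A, B

electric charge has SI base units: A * s

Checking each option against A * s:
  A. mA·h: ✓ matches
  B. A·s: ✓ matches
  C. C/s: ✗ does not match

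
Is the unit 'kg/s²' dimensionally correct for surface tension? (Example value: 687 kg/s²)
Yes

surface tension has SI base units: kg / s^2
kg/s² reduces to the same SI base units, so it is a valid unit for surface tension.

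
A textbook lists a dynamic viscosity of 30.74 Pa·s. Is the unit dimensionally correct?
Yes

dynamic viscosity has SI base units: kg / (m * s)
Pa·s reduces to the same SI base units, so it is a valid unit for dynamic viscosity.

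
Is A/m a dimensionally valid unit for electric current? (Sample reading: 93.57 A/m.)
No

electric current has SI base units: A
A/m does NOT reduce to A; a valid unit for electric current would be e.g. A.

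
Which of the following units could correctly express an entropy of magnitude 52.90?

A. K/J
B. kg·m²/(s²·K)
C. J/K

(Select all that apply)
B, C

entropy has SI base units: kg * m^2 / (s^2 * K)

Checking each option against kg * m^2 / (s^2 * K):
  A. K/J: ✗ does not match
  B. kg·m²/(s²·K): ✓ matches
  C. J/K: ✓ matches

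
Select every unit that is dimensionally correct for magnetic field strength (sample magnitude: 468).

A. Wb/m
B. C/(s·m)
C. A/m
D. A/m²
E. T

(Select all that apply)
B, C

magnetic field strength has SI base units: A / m

Checking each option against A / m:
  A. Wb/m: ✗ does not match
  B. C/(s·m): ✓ matches
  C. A/m: ✓ matches
  D. A/m²: ✗ does not match
  E. T: ✗ does not match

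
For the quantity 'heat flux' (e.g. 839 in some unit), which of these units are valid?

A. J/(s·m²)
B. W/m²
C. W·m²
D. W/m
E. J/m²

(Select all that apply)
A, B

heat flux has SI base units: kg / s^3

Checking each option against kg / s^3:
  A. J/(s·m²): ✓ matches
  B. W/m²: ✓ matches
  C. W·m²: ✗ does not match
  D. W/m: ✗ does not match
  E. J/m²: ✗ does not match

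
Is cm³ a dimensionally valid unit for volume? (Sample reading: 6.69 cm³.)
Yes

volume has SI base units: m^3
cm³ reduces to the same SI base units, so it is a valid unit for volume.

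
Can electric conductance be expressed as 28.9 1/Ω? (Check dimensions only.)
Yes

electric conductance has SI base units: A^2 * s^3 / (kg * m^2)
1/Ω reduces to the same SI base units, so it is a valid unit for electric conductance.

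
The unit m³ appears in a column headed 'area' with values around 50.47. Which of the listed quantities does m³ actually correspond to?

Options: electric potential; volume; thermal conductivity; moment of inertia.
volume

area should have units dimensionally equivalent to m^2 (e.g. m²).
The given unit 'm³' reduces to m^3. Of the listed options, that is the dimensionality of volume.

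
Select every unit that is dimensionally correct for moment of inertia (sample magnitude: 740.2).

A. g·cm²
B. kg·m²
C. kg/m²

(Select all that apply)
A, B

moment of inertia has SI base units: kg * m^2

Checking each option against kg * m^2:
  A. g·cm²: ✓ matches
  B. kg·m²: ✓ matches
  C. kg/m²: ✗ does not match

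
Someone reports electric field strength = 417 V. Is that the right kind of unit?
No

electric field strength has SI base units: kg * m / (A * s^3)
V does NOT reduce to kg * m / (A * s^3); a valid unit for electric field strength would be e.g. V/m.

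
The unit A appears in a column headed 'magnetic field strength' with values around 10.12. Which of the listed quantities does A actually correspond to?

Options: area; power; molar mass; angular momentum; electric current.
electric current

magnetic field strength should have units dimensionally equivalent to A / m (e.g. A/m).
The given unit 'A' reduces to A. Of the listed options, that is the dimensionality of electric current.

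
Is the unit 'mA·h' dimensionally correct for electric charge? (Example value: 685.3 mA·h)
Yes

electric charge has SI base units: A * s
mA·h reduces to the same SI base units, so it is a valid unit for electric charge.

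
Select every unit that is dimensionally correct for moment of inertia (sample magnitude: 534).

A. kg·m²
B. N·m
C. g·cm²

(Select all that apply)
A, C

moment of inertia has SI base units: kg * m^2

Checking each option against kg * m^2:
  A. kg·m²: ✓ matches
  B. N·m: ✗ does not match
  C. g·cm²: ✓ matches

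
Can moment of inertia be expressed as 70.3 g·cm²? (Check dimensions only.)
Yes

moment of inertia has SI base units: kg * m^2
g·cm² reduces to the same SI base units, so it is a valid unit for moment of inertia.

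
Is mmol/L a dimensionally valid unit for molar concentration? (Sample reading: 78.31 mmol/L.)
Yes

molar concentration has SI base units: mol / m^3
mmol/L reduces to the same SI base units, so it is a valid unit for molar concentration.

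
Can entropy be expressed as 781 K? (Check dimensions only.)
No

entropy has SI base units: kg * m^2 / (s^2 * K)
K does NOT reduce to kg * m^2 / (s^2 * K); a valid unit for entropy would be e.g. J/K.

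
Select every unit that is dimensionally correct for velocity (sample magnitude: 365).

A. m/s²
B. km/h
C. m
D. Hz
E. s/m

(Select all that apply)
B

velocity has SI base units: m / s

Checking each option against m / s:
  A. m/s²: ✗ does not match
  B. km/h: ✓ matches
  C. m: ✗ does not match
  D. Hz: ✗ does not match
  E. s/m: ✗ does not match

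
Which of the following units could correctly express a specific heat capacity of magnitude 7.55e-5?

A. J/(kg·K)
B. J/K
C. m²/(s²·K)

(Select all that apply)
A, C

specific heat capacity has SI base units: m^2 / (s^2 * K)

Checking each option against m^2 / (s^2 * K):
  A. J/(kg·K): ✓ matches
  B. J/K: ✗ does not match
  C. m²/(s²·K): ✓ matches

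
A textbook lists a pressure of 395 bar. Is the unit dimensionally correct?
Yes

pressure has SI base units: kg / (m * s^2)
bar reduces to the same SI base units, so it is a valid unit for pressure.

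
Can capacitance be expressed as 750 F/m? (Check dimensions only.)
No

capacitance has SI base units: A^2 * s^4 / (kg * m^2)
F/m does NOT reduce to A^2 * s^4 / (kg * m^2); a valid unit for capacitance would be e.g. F.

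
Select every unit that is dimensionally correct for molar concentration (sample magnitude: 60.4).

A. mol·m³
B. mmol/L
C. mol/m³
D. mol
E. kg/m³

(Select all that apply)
B, C

molar concentration has SI base units: mol / m^3

Checking each option against mol / m^3:
  A. mol·m³: ✗ does not match
  B. mmol/L: ✓ matches
  C. mol/m³: ✓ matches
  D. mol: ✗ does not match
  E. kg/m³: ✗ does not match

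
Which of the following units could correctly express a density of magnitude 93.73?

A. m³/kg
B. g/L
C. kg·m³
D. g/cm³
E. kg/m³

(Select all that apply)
B, D, E

density has SI base units: kg / m^3

Checking each option against kg / m^3:
  A. m³/kg: ✗ does not match
  B. g/L: ✓ matches
  C. kg·m³: ✗ does not match
  D. g/cm³: ✓ matches
  E. kg/m³: ✓ matches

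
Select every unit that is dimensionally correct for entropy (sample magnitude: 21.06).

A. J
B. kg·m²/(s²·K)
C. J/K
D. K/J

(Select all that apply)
B, C

entropy has SI base units: kg * m^2 / (s^2 * K)

Checking each option against kg * m^2 / (s^2 * K):
  A. J: ✗ does not match
  B. kg·m²/(s²·K): ✓ matches
  C. J/K: ✓ matches
  D. K/J: ✗ does not match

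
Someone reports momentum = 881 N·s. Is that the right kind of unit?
Yes

momentum has SI base units: kg * m / s
N·s reduces to the same SI base units, so it is a valid unit for momentum.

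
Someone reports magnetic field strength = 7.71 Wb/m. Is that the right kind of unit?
No

magnetic field strength has SI base units: A / m
Wb/m does NOT reduce to A / m; a valid unit for magnetic field strength would be e.g. A/m.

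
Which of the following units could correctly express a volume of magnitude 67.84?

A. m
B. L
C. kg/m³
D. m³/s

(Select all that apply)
B

volume has SI base units: m^3

Checking each option against m^3:
  A. m: ✗ does not match
  B. L: ✓ matches
  C. kg/m³: ✗ does not match
  D. m³/s: ✗ does not match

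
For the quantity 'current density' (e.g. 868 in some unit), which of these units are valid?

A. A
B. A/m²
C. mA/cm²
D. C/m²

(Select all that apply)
B, C

current density has SI base units: A / m^2

Checking each option against A / m^2:
  A. A: ✗ does not match
  B. A/m²: ✓ matches
  C. mA/cm²: ✓ matches
  D. C/m²: ✗ does not match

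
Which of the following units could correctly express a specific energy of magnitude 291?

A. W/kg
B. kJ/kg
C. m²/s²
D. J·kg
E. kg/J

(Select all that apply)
B, C

specific energy has SI base units: m^2 / s^2

Checking each option against m^2 / s^2:
  A. W/kg: ✗ does not match
  B. kJ/kg: ✓ matches
  C. m²/s²: ✓ matches
  D. J·kg: ✗ does not match
  E. kg/J: ✗ does not match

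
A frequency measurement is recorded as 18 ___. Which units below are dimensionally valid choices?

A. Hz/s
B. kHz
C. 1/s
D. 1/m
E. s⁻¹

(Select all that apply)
B, C, E

frequency has SI base units: 1 / s

Checking each option against 1 / s:
  A. Hz/s: ✗ does not match
  B. kHz: ✓ matches
  C. 1/s: ✓ matches
  D. 1/m: ✗ does not match
  E. s⁻¹: ✓ matches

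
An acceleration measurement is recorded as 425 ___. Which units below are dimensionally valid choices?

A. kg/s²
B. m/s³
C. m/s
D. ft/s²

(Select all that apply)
D

acceleration has SI base units: m / s^2

Checking each option against m / s^2:
  A. kg/s²: ✗ does not match
  B. m/s³: ✗ does not match
  C. m/s: ✗ does not match
  D. ft/s²: ✓ matches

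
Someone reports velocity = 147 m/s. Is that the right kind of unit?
Yes

velocity has SI base units: m / s
m/s reduces to the same SI base units, so it is a valid unit for velocity.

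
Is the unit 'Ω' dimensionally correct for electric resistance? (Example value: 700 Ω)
Yes

electric resistance has SI base units: kg * m^2 / (A^2 * s^3)
Ω reduces to the same SI base units, so it is a valid unit for electric resistance.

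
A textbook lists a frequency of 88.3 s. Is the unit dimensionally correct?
No

frequency has SI base units: 1 / s
s does NOT reduce to 1 / s; a valid unit for frequency would be e.g. Hz.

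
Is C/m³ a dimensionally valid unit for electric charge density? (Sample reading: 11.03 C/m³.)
Yes

electric charge density has SI base units: A * s / m^3
C/m³ reduces to the same SI base units, so it is a valid unit for electric charge density.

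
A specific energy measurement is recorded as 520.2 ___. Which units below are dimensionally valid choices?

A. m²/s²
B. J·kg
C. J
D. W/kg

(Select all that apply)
A

specific energy has SI base units: m^2 / s^2

Checking each option against m^2 / s^2:
  A. m²/s²: ✓ matches
  B. J·kg: ✗ does not match
  C. J: ✗ does not match
  D. W/kg: ✗ does not match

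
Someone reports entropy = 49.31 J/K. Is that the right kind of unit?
Yes

entropy has SI base units: kg * m^2 / (s^2 * K)
J/K reduces to the same SI base units, so it is a valid unit for entropy.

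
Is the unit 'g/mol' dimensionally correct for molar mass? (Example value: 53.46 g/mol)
Yes

molar mass has SI base units: kg / mol
g/mol reduces to the same SI base units, so it is a valid unit for molar mass.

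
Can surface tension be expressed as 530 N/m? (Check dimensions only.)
Yes

surface tension has SI base units: kg / s^2
N/m reduces to the same SI base units, so it is a valid unit for surface tension.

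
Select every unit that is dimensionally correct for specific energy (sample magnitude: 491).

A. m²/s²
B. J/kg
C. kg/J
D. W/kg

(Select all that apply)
A, B

specific energy has SI base units: m^2 / s^2

Checking each option against m^2 / s^2:
  A. m²/s²: ✓ matches
  B. J/kg: ✓ matches
  C. kg/J: ✗ does not match
  D. W/kg: ✗ does not match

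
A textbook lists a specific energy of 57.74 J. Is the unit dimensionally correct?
No

specific energy has SI base units: m^2 / s^2
J does NOT reduce to m^2 / s^2; a valid unit for specific energy would be e.g. J/kg.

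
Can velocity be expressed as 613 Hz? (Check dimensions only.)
No

velocity has SI base units: m / s
Hz does NOT reduce to m / s; a valid unit for velocity would be e.g. m/s.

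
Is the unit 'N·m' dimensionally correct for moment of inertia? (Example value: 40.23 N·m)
No

moment of inertia has SI base units: kg * m^2
N·m does NOT reduce to kg * m^2; a valid unit for moment of inertia would be e.g. kg·m².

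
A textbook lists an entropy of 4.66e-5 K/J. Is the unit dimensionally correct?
No

entropy has SI base units: kg * m^2 / (s^2 * K)
K/J does NOT reduce to kg * m^2 / (s^2 * K); a valid unit for entropy would be e.g. J/K.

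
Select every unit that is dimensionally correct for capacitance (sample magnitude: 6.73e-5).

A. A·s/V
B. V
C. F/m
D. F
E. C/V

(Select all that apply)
A, D, E

capacitance has SI base units: A^2 * s^4 / (kg * m^2)

Checking each option against A^2 * s^4 / (kg * m^2):
  A. A·s/V: ✓ matches
  B. V: ✗ does not match
  C. F/m: ✗ does not match
  D. F: ✓ matches
  E. C/V: ✓ matches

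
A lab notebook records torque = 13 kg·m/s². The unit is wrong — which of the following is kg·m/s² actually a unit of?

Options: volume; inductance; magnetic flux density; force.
force

torque should have units dimensionally equivalent to kg * m^2 / s^2 (e.g. N·m).
The given unit 'kg·m/s²' reduces to kg * m / s^2. Of the listed options, that is the dimensionality of force.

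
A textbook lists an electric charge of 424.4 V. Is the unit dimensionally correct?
No

electric charge has SI base units: A * s
V does NOT reduce to A * s; a valid unit for electric charge would be e.g. C.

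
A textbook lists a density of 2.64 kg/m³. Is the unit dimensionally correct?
Yes

density has SI base units: kg / m^3
kg/m³ reduces to the same SI base units, so it is a valid unit for density.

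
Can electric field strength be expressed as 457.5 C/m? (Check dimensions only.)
No

electric field strength has SI base units: kg * m / (A * s^3)
C/m does NOT reduce to kg * m / (A * s^3); a valid unit for electric field strength would be e.g. V/m.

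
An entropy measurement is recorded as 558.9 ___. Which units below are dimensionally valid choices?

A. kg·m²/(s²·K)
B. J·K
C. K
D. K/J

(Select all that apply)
A

entropy has SI base units: kg * m^2 / (s^2 * K)

Checking each option against kg * m^2 / (s^2 * K):
  A. kg·m²/(s²·K): ✓ matches
  B. J·K: ✗ does not match
  C. K: ✗ does not match
  D. K/J: ✗ does not match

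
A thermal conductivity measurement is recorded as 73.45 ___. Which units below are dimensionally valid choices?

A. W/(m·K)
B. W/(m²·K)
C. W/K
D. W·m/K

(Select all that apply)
A

thermal conductivity has SI base units: kg * m / (s^3 * K)

Checking each option against kg * m / (s^3 * K):
  A. W/(m·K): ✓ matches
  B. W/(m²·K): ✗ does not match
  C. W/K: ✗ does not match
  D. W·m/K: ✗ does not match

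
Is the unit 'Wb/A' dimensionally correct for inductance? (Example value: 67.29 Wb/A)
Yes

inductance has SI base units: kg * m^2 / (A^2 * s^2)
Wb/A reduces to the same SI base units, so it is a valid unit for inductance.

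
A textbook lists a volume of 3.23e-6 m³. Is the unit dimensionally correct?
Yes

volume has SI base units: m^3
m³ reduces to the same SI base units, so it is a valid unit for volume.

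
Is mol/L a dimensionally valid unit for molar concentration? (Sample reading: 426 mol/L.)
Yes

molar concentration has SI base units: mol / m^3
mol/L reduces to the same SI base units, so it is a valid unit for molar concentration.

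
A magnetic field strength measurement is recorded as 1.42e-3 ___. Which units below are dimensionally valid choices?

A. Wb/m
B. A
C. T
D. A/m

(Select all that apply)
D

magnetic field strength has SI base units: A / m

Checking each option against A / m:
  A. Wb/m: ✗ does not match
  B. A: ✗ does not match
  C. T: ✗ does not match
  D. A/m: ✓ matches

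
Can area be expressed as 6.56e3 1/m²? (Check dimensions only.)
No

area has SI base units: m^2
1/m² does NOT reduce to m^2; a valid unit for area would be e.g. m².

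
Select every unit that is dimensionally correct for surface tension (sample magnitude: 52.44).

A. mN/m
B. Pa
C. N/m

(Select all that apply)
A, C

surface tension has SI base units: kg / s^2

Checking each option against kg / s^2:
  A. mN/m: ✓ matches
  B. Pa: ✗ does not match
  C. N/m: ✓ matches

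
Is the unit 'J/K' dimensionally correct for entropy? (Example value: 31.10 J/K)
Yes

entropy has SI base units: kg * m^2 / (s^2 * K)
J/K reduces to the same SI base units, so it is a valid unit for entropy.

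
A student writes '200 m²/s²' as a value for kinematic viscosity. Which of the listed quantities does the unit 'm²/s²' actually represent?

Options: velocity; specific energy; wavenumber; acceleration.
specific energy

kinematic viscosity should have units dimensionally equivalent to m^2 / s (e.g. m²/s).
The given unit 'm²/s²' reduces to m^2 / s^2. Of the listed options, that is the dimensionality of specific energy.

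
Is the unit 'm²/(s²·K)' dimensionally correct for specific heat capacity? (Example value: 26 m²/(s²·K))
Yes

specific heat capacity has SI base units: m^2 / (s^2 * K)
m²/(s²·K) reduces to the same SI base units, so it is a valid unit for specific heat capacity.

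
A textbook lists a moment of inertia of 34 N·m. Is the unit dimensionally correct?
No

moment of inertia has SI base units: kg * m^2
N·m does NOT reduce to kg * m^2; a valid unit for moment of inertia would be e.g. kg·m².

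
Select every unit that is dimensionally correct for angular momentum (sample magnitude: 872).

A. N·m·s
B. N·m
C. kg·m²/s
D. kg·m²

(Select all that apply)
A, C

angular momentum has SI base units: kg * m^2 / s

Checking each option against kg * m^2 / s:
  A. N·m·s: ✓ matches
  B. N·m: ✗ does not match
  C. kg·m²/s: ✓ matches
  D. kg·m²: ✗ does not match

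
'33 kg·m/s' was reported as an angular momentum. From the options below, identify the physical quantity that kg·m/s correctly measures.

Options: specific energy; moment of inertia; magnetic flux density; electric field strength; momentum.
momentum

angular momentum should have units dimensionally equivalent to kg * m^2 / s (e.g. kg·m²/s).
The given unit 'kg·m/s' reduces to kg * m / s. Of the listed options, that is the dimensionality of momentum.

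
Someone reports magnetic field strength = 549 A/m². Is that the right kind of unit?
No

magnetic field strength has SI base units: A / m
A/m² does NOT reduce to A / m; a valid unit for magnetic field strength would be e.g. A/m.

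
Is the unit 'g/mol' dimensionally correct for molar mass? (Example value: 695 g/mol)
Yes

molar mass has SI base units: kg / mol
g/mol reduces to the same SI base units, so it is a valid unit for molar mass.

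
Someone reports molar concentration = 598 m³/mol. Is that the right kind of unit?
No

molar concentration has SI base units: mol / m^3
m³/mol does NOT reduce to mol / m^3; a valid unit for molar concentration would be e.g. mol/m³.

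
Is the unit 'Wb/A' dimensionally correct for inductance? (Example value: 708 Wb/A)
Yes

inductance has SI base units: kg * m^2 / (A^2 * s^2)
Wb/A reduces to the same SI base units, so it is a valid unit for inductance.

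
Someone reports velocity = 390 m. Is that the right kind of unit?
No

velocity has SI base units: m / s
m does NOT reduce to m / s; a valid unit for velocity would be e.g. m/s.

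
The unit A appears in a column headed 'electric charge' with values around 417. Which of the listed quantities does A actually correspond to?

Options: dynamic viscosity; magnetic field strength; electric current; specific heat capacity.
electric current

electric charge should have units dimensionally equivalent to A * s (e.g. C).
The given unit 'A' reduces to A. Of the listed options, that is the dimensionality of electric current.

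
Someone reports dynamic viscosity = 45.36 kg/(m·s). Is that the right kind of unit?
Yes

dynamic viscosity has SI base units: kg / (m * s)
kg/(m·s) reduces to the same SI base units, so it is a valid unit for dynamic viscosity.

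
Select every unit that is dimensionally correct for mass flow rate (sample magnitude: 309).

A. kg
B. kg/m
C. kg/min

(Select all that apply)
C

mass flow rate has SI base units: kg / s

Checking each option against kg / s:
  A. kg: ✗ does not match
  B. kg/m: ✗ does not match
  C. kg/min: ✓ matches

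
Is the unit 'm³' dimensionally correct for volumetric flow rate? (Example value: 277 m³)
No

volumetric flow rate has SI base units: m^3 / s
m³ does NOT reduce to m^3 / s; a valid unit for volumetric flow rate would be e.g. m³/s.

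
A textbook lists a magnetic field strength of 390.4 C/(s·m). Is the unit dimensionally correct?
Yes

magnetic field strength has SI base units: A / m
C/(s·m) reduces to the same SI base units, so it is a valid unit for magnetic field strength.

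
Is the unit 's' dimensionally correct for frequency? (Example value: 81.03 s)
No

frequency has SI base units: 1 / s
s does NOT reduce to 1 / s; a valid unit for frequency would be e.g. Hz.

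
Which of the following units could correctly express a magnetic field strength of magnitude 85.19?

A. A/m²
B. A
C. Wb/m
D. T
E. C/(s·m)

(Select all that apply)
E

magnetic field strength has SI base units: A / m

Checking each option against A / m:
  A. A/m²: ✗ does not match
  B. A: ✗ does not match
  C. Wb/m: ✗ does not match
  D. T: ✗ does not match
  E. C/(s·m): ✓ matches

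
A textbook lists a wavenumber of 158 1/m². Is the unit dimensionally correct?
No

wavenumber has SI base units: 1 / m
1/m² does NOT reduce to 1 / m; a valid unit for wavenumber would be e.g. 1/m.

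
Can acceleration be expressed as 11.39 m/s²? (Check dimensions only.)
Yes

acceleration has SI base units: m / s^2
m/s² reduces to the same SI base units, so it is a valid unit for acceleration.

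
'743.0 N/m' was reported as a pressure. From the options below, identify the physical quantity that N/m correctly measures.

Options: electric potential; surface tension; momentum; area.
surface tension

pressure should have units dimensionally equivalent to kg / (m * s^2) (e.g. Pa).
The given unit 'N/m' reduces to kg / s^2. Of the listed options, that is the dimensionality of surface tension.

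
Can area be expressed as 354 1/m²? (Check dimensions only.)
No

area has SI base units: m^2
1/m² does NOT reduce to m^2; a valid unit for area would be e.g. m².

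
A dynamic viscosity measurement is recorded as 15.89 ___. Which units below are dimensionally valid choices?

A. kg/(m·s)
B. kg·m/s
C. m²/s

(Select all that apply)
A

dynamic viscosity has SI base units: kg / (m * s)

Checking each option against kg / (m * s):
  A. kg/(m·s): ✓ matches
  B. kg·m/s: ✗ does not match
  C. m²/s: ✗ does not match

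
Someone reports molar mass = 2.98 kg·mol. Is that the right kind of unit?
No

molar mass has SI base units: kg / mol
kg·mol does NOT reduce to kg / mol; a valid unit for molar mass would be e.g. kg/mol.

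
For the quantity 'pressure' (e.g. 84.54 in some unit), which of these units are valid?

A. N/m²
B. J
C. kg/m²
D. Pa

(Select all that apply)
A, D

pressure has SI base units: kg / (m * s^2)

Checking each option against kg / (m * s^2):
  A. N/m²: ✓ matches
  B. J: ✗ does not match
  C. kg/m²: ✗ does not match
  D. Pa: ✓ matches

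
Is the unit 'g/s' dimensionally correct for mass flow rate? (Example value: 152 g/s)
Yes

mass flow rate has SI base units: kg / s
g/s reduces to the same SI base units, so it is a valid unit for mass flow rate.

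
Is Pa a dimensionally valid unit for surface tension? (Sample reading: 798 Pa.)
No

surface tension has SI base units: kg / s^2
Pa does NOT reduce to kg / s^2; a valid unit for surface tension would be e.g. N/m.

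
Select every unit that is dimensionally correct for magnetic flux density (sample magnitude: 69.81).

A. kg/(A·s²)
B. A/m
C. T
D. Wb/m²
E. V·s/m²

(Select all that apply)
A, C, D, E

magnetic flux density has SI base units: kg / (A * s^2)

Checking each option against kg / (A * s^2):
  A. kg/(A·s²): ✓ matches
  B. A/m: ✗ does not match
  C. T: ✓ matches
  D. Wb/m²: ✓ matches
  E. V·s/m²: ✓ matches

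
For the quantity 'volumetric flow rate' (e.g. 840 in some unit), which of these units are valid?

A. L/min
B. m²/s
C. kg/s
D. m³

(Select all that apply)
A

volumetric flow rate has SI base units: m^3 / s

Checking each option against m^3 / s:
  A. L/min: ✓ matches
  B. m²/s: ✗ does not match
  C. kg/s: ✗ does not match
  D. m³: ✗ does not match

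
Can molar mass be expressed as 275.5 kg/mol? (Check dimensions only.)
Yes

molar mass has SI base units: kg / mol
kg/mol reduces to the same SI base units, so it is a valid unit for molar mass.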